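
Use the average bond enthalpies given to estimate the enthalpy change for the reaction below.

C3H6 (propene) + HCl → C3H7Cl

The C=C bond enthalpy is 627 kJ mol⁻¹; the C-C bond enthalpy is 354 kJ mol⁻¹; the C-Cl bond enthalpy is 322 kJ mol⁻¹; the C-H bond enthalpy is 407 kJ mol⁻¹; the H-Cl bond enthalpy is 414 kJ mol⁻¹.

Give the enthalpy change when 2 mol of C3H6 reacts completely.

ΔH = −84 kJ

Bonds broken (reactants):
  C-C: 1 × 354 = 354
  C-H: 6 × 407 = 2442
  C=C: 1 × 627 = 627
  H-Cl: 1 × 414 = 414
  Σ(broken) = 3837 kJ
Bonds formed (products):
  C-C: 2 × 354 = 708
  C-Cl: 1 × 322 = 322
  C-H: 7 × 407 = 2849
  Σ(formed) = 3879 kJ
ΔH = Σ(broken) − Σ(formed) = 3837 − 3879 = −42 kJ
For 2× the reaction as written: 2 × (−42) = −84 kJ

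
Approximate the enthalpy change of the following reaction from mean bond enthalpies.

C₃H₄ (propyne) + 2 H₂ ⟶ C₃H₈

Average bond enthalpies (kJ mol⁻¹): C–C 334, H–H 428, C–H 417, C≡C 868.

ΔH ≈ −278 kJ

Bonds broken (reactants):
  C≡C: 1 × 868 = 868
  C–C: 1 × 334 = 334
  C–H: 4 × 417 = 1668
  H–H: 2 × 428 = 856
  Σ(broken) = 3726 kJ
Bonds formed (products):
  C–C: 2 × 334 = 668
  C–H: 8 × 417 = 3336
  Σ(formed) = 4004 kJ
ΔH = Σ(broken) − Σ(formed) = 3726 − 4004 = −278 kJ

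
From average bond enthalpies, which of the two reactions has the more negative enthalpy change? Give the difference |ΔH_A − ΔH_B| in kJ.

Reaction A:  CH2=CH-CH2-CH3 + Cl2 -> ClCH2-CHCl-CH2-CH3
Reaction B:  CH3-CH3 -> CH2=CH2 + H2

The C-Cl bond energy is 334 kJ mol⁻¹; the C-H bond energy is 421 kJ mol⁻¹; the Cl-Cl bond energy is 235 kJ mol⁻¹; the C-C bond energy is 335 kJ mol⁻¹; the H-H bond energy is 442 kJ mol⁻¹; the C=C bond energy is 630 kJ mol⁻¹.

Reaction A:
  Bonds broken (reactants):
    C-C: 2 × 335 = 670
    C-H: 8 × 421 = 3368
    C=C: 1 × 630 = 630
    Cl-Cl: 1 × 235 = 235
    Σ(broken) = 4903 kJ
  Bonds formed (products):
    C-C: 3 × 335 = 1005
    C-Cl: 2 × 334 = 668
    C-H: 8 × 421 = 3368
    Σ(formed) = 5041 kJ
  ΔH_A = 4903 − 5041 = −138 kJ
Reaction B:
  Bonds broken (reactants):
    C-C: 1 × 335 = 335
    C-H: 6 × 421 = 2526
    Σ(broken) = 2861 kJ
  Bonds formed (products):
    C-H: 4 × 421 = 1684
    C=C: 1 × 630 = 630
    H-H: 1 × 442 = 442
    Σ(formed) = 2756 kJ
  ΔH_B = 2861 − 2756 = +105 kJ
ΔH_A − ΔH_B = −243 kJ, so reaction A has the more negative ΔH; |ΔH_A − ΔH_B| = 243 kJ.

Reaction A, by 243 kJ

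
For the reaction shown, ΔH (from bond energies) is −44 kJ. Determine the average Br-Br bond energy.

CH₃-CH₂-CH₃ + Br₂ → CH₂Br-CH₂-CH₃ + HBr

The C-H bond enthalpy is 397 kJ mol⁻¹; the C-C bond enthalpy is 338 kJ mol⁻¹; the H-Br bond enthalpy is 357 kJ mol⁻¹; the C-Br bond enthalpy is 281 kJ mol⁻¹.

Let D be the Br-Br bond energy.
Σ(broken) = 1×D + 2×338 + 8×397 = 3852 + D
Σ(formed) = 1×281 + 2×338 + 7×397 + 1×357 = 4093
ΔH = Σ(broken) − Σ(formed) = (3852 + D) − (4093) = −241 + D
Setting this equal to −44 kJ gives D = 197 kJ/mol.

D(Br-Br) ≈ 197 kJ/mol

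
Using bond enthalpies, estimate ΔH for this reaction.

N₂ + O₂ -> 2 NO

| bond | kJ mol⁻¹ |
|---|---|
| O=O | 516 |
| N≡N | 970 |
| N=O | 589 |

Bonds broken (reactants):
  N≡N: 1 × 970 = 970
  O=O: 1 × 516 = 516
  Σ(broken) = 1486 kJ
Bonds formed (products):
  N=O: 2 × 589 = 1178
  Σ(formed) = 1178 kJ
ΔH = Σ(broken) − Σ(formed) = 1486 − 1178 = +308 kJ

ΔH ≈ +308 kJ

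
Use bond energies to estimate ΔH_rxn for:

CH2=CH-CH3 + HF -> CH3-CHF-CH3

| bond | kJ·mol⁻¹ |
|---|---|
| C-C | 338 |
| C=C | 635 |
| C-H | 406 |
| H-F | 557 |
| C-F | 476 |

Bonds broken (reactants):
  C-C: 1 × 338 = 338
  C-H: 6 × 406 = 2436
  C=C: 1 × 635 = 635
  H-F: 1 × 557 = 557
  Σ(broken) = 3966 kJ
Bonds formed (products):
  C-C: 2 × 338 = 676
  C-F: 1 × 476 = 476
  C-H: 7 × 406 = 2842
  Σ(formed) = 3994 kJ
ΔH = Σ(broken) − Σ(formed) = 3966 − 3994 = −28 kJ

ΔH ≈ −28 kJ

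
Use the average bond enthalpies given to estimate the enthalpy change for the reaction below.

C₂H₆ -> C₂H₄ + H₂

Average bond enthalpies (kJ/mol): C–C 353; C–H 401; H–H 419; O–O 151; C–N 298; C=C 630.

ΔH ≈ +106 kJ

Bonds broken (reactants):
  C–C: 1 × 353 = 353
  C–H: 6 × 401 = 2406
  Σ(broken) = 2759 kJ
Bonds formed (products):
  C–H: 4 × 401 = 1604
  C=C: 1 × 630 = 630
  H–H: 1 × 419 = 419
  Σ(formed) = 2653 kJ
ΔH = Σ(broken) − Σ(formed) = 2759 − 2653 = +106 kJ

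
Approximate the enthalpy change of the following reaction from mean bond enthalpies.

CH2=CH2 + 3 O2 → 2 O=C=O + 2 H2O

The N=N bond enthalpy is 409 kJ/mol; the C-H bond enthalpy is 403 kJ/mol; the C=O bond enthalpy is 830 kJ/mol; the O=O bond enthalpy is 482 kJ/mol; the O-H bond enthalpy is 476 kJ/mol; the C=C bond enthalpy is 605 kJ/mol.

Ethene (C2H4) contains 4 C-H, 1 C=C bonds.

ΔH ≈ −1561 kJ

Bonds broken (reactants):
  C-H: 4 × 403 = 1612
  C=C: 1 × 605 = 605
  O=O: 3 × 482 = 1446
  Σ(broken) = 3663 kJ
Bonds formed (products):
  C=O: 4 × 830 = 3320
  O-H: 4 × 476 = 1904
  Σ(formed) = 5224 kJ
ΔH = Σ(broken) − Σ(formed) = 3663 − 5224 = −1561 kJ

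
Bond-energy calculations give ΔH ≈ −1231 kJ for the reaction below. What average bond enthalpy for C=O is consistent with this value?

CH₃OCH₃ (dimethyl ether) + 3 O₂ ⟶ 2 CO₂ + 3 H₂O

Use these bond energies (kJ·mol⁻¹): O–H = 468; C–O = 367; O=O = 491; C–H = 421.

Let D be the C=O bond energy.
Σ(broken) = 6×421 + 2×367 + 3×491 = 4733
Σ(formed) = 4×D + 6×468 = 2808 + 4D
ΔH = Σ(broken) − Σ(formed) = (4733) − (2808 + 4D) = +1925 − 4D
Setting this equal to −1231 kJ gives 4D = 3156, so D = 789 kJ/mol.

D(C=O) ≈ 789 kJ/mol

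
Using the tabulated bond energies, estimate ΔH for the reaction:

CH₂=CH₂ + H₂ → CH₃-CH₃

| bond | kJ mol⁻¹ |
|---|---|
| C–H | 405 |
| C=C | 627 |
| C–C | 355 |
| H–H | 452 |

ΔH ≈ −86 kJ

Bonds broken (reactants):
  C–H: 4 × 405 = 1620
  C=C: 1 × 627 = 627
  H–H: 1 × 452 = 452
  Σ(broken) = 2699 kJ
Bonds formed (products):
  C–C: 1 × 355 = 355
  C–H: 6 × 405 = 2430
  Σ(formed) = 2785 kJ
ΔH = Σ(broken) − Σ(formed) = 2699 − 2785 = −86 kJ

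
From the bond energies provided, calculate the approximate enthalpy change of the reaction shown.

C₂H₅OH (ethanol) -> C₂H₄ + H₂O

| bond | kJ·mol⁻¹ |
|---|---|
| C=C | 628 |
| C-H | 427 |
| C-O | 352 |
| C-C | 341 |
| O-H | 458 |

ΔH ≈ +34 kJ

Bonds broken (reactants):
  C-C: 1 × 341 = 341
  C-H: 5 × 427 = 2135
  C-O: 1 × 352 = 352
  O-H: 1 × 458 = 458
  Σ(broken) = 3286 kJ
Bonds formed (products):
  C-H: 4 × 427 = 1708
  C=C: 1 × 628 = 628
  O-H: 2 × 458 = 916
  Σ(formed) = 3252 kJ
ΔH = Σ(broken) − Σ(formed) = 3286 − 3252 = +34 kJ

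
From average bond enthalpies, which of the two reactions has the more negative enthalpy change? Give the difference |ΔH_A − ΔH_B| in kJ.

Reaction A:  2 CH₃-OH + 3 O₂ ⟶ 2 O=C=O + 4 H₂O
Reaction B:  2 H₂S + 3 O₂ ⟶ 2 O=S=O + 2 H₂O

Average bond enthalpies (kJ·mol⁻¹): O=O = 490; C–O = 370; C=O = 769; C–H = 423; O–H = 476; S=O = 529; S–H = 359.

Reaction A, by 70 kJ

Reaction A:
  Bonds broken (reactants):
    C–H: 6 × 423 = 2538
    C–O: 2 × 370 = 740
    O–H: 2 × 476 = 952
    O=O: 3 × 490 = 1470
    Σ(broken) = 5700 kJ
  Bonds formed (products):
    C=O: 4 × 769 = 3076
    O–H: 8 × 476 = 3808
    Σ(formed) = 6884 kJ
  ΔH_A = 5700 − 6884 = −1184 kJ
Reaction B:
  Bonds broken (reactants):
    O=O: 3 × 490 = 1470
    S–H: 4 × 359 = 1436
    Σ(broken) = 2906 kJ
  Bonds formed (products):
    O–H: 4 × 476 = 1904
    S=O: 4 × 529 = 2116
    Σ(formed) = 4020 kJ
  ΔH_B = 2906 − 4020 = −1114 kJ
ΔH_A − ΔH_B = −70 kJ, so reaction A has the more negative ΔH; |ΔH_A − ΔH_B| = 70 kJ.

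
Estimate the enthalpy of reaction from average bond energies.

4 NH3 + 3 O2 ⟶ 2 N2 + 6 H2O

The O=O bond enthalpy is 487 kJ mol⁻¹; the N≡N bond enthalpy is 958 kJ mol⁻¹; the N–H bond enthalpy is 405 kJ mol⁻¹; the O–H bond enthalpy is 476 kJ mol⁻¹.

ΔH ≈ −1307 kJ

Bonds broken (reactants):
  N–H: 12 × 405 = 4860
  O=O: 3 × 487 = 1461
  Σ(broken) = 6321 kJ
Bonds formed (products):
  N≡N: 2 × 958 = 1916
  O–H: 12 × 476 = 5712
  Σ(formed) = 7628 kJ
ΔH = Σ(broken) − Σ(formed) = 6321 − 7628 = −1307 kJ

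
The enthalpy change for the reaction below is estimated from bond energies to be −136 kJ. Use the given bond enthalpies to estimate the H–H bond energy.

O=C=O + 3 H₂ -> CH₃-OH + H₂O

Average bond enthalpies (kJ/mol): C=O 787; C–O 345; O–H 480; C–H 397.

D(H–H) ≈ 422 kJ/mol

Let D be the H–H bond energy.
Σ(broken) = 2×787 + 3×D = 1574 + 3D
Σ(formed) = 3×397 + 1×345 + 3×480 = 2976
ΔH = Σ(broken) − Σ(formed) = (1574 + 3D) − (2976) = −1402 + 3D
Setting this equal to −136 kJ gives 3D = 1266, so D = 422 kJ/mol.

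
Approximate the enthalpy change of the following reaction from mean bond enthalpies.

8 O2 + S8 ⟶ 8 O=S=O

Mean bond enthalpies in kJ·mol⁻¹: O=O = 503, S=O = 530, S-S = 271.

Bonds broken (reactants):
  O=O: 8 × 503 = 4024
  S-S: 8 × 271 = 2168
  Σ(broken) = 6192 kJ
Bonds formed (products):
  S=O: 16 × 530 = 8480
  Σ(formed) = 8480 kJ
ΔH = Σ(broken) − Σ(formed) = 6192 − 8480 = −2288 kJ

ΔH ≈ −2288 kJ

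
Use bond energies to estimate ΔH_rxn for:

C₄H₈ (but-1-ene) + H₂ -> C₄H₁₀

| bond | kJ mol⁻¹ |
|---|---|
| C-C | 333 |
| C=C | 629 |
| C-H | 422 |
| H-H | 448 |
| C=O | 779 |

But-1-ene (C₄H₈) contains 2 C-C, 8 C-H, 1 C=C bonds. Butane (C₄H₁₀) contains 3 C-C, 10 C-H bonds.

ΔH ≈ −100 kJ

Bonds broken (reactants):
  C-C: 2 × 333 = 666
  C-H: 8 × 422 = 3376
  C=C: 1 × 629 = 629
  H-H: 1 × 448 = 448
  Σ(broken) = 5119 kJ
Bonds formed (products):
  C-C: 3 × 333 = 999
  C-H: 10 × 422 = 4220
  Σ(formed) = 5219 kJ
ΔH = Σ(broken) − Σ(formed) = 5119 − 5219 = −100 kJ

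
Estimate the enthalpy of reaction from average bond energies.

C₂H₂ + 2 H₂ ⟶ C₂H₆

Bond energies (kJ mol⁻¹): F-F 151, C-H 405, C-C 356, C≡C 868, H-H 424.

Bonds broken (reactants):
  C≡C: 1 × 868 = 868
  C-H: 2 × 405 = 810
  H-H: 2 × 424 = 848
  Σ(broken) = 2526 kJ
Bonds formed (products):
  C-C: 1 × 356 = 356
  C-H: 6 × 405 = 2430
  Σ(formed) = 2786 kJ
ΔH = Σ(broken) − Σ(formed) = 2526 − 2786 = −260 kJ

ΔH ≈ −260 kJ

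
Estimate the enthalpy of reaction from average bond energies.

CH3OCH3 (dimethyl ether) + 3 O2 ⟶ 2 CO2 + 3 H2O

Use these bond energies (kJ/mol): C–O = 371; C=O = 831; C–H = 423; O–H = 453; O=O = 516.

Bonds broken (reactants):
  C–H: 6 × 423 = 2538
  C–O: 2 × 371 = 742
  O=O: 3 × 516 = 1548
  Σ(broken) = 4828 kJ
Bonds formed (products):
  C=O: 4 × 831 = 3324
  O–H: 6 × 453 = 2718
  Σ(formed) = 6042 kJ
ΔH = Σ(broken) − Σ(formed) = 4828 − 6042 = −1214 kJ

ΔH ≈ −1214 kJ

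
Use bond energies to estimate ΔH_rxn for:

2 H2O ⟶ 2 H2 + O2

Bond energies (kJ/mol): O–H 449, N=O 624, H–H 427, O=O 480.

Bonds broken (reactants):
  O–H: 4 × 449 = 1796
  Σ(broken) = 1796 kJ
Bonds formed (products):
  H–H: 2 × 427 = 854
  O=O: 1 × 480 = 480
  Σ(formed) = 1334 kJ
ΔH = Σ(broken) − Σ(formed) = 1796 − 1334 = +462 kJ

ΔH ≈ +462 kJ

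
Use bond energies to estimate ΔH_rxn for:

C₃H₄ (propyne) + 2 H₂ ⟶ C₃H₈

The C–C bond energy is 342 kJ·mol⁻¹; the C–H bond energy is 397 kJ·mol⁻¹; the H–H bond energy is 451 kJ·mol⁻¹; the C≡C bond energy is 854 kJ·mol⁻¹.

Bonds broken (reactants):
  C≡C: 1 × 854 = 854
  C–C: 1 × 342 = 342
  C–H: 4 × 397 = 1588
  H–H: 2 × 451 = 902
  Σ(broken) = 3686 kJ
Bonds formed (products):
  C–C: 2 × 342 = 684
  C–H: 8 × 397 = 3176
  Σ(formed) = 3860 kJ
ΔH = Σ(broken) − Σ(formed) = 3686 − 3860 = −174 kJ

ΔH ≈ −174 kJ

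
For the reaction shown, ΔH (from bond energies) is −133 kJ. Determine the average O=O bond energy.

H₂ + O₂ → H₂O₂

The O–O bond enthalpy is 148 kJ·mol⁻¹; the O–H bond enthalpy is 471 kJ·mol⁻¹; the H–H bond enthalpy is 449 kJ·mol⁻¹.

D(O=O) ≈ 508 kJ/mol

Let D be the O=O bond energy.
Σ(broken) = 1×449 + 1×D = 449 + D
Σ(formed) = 2×471 + 1×148 = 1090
ΔH = Σ(broken) − Σ(formed) = (449 + D) − (1090) = −641 + D
Setting this equal to −133 kJ gives D = 508 kJ/mol.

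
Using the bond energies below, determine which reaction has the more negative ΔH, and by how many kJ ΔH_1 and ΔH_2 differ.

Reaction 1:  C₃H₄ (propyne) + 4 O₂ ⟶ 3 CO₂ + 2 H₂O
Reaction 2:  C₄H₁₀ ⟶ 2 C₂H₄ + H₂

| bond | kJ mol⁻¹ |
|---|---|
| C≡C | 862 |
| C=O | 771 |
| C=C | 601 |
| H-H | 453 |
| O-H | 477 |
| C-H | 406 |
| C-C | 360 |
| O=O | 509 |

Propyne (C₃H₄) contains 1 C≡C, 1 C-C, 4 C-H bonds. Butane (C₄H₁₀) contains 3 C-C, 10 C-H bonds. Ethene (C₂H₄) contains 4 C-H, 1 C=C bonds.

Reaction 1, by 1889 kJ

Reaction 1:
  Bonds broken (reactants):
    C≡C: 1 × 862 = 862
    C-C: 1 × 360 = 360
    C-H: 4 × 406 = 1624
    O=O: 4 × 509 = 2036
    Σ(broken) = 4882 kJ
  Bonds formed (products):
    C=O: 6 × 771 = 4626
    O-H: 4 × 477 = 1908
    Σ(formed) = 6534 kJ
  ΔH_1 = 4882 − 6534 = −1652 kJ
Reaction 2:
  Bonds broken (reactants):
    C-C: 3 × 360 = 1080
    C-H: 10 × 406 = 4060
    Σ(broken) = 5140 kJ
  Bonds formed (products):
    C-H: 8 × 406 = 3248
    C=C: 2 × 601 = 1202
    H-H: 1 × 453 = 453
    Σ(formed) = 4903 kJ
  ΔH_2 = 5140 − 4903 = +237 kJ
ΔH_1 − ΔH_2 = −1889 kJ, so reaction 1 has the more negative ΔH; |ΔH_1 − ΔH_2| = 1889 kJ.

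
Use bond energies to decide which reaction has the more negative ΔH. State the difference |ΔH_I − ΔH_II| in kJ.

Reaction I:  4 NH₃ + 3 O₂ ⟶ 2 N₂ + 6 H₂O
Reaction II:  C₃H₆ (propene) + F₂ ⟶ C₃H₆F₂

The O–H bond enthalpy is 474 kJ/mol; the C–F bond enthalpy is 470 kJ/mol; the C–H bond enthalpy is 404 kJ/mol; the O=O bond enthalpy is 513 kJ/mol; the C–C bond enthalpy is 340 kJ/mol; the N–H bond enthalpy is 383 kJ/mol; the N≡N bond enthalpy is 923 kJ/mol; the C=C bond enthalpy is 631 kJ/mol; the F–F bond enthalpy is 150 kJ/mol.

Reaction I, by 900 kJ

Reaction I:
  Bonds broken (reactants):
    N–H: 12 × 383 = 4596
    O=O: 3 × 513 = 1539
    Σ(broken) = 6135 kJ
  Bonds formed (products):
    N≡N: 2 × 923 = 1846
    O–H: 12 × 474 = 5688
    Σ(formed) = 7534 kJ
  ΔH_I = 6135 − 7534 = −1399 kJ
Reaction II:
  Bonds broken (reactants):
    C–C: 1 × 340 = 340
    C–H: 6 × 404 = 2424
    C=C: 1 × 631 = 631
    F–F: 1 × 150 = 150
    Σ(broken) = 3545 kJ
  Bonds formed (products):
    C–C: 2 × 340 = 680
    C–F: 2 × 470 = 940
    C–H: 6 × 404 = 2424
    Σ(formed) = 4044 kJ
  ΔH_II = 3545 − 4044 = −499 kJ
ΔH_I − ΔH_II = −900 kJ, so reaction I has the more negative ΔH; |ΔH_I − ΔH_II| = 900 kJ.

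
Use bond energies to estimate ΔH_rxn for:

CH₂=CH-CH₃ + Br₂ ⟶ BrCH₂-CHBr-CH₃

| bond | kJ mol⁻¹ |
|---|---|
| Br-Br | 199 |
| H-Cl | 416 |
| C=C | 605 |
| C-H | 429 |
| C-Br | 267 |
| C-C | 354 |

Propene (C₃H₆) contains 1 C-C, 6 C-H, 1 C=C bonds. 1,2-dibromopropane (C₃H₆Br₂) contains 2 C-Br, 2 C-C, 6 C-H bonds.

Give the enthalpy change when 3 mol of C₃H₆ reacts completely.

ΔH = −252 kJ

Bonds broken (reactants):
  Br-Br: 1 × 199 = 199
  C-C: 1 × 354 = 354
  C-H: 6 × 429 = 2574
  C=C: 1 × 605 = 605
  Σ(broken) = 3732 kJ
Bonds formed (products):
  C-Br: 2 × 267 = 534
  C-C: 2 × 354 = 708
  C-H: 6 × 429 = 2574
  Σ(formed) = 3816 kJ
ΔH = Σ(broken) − Σ(formed) = 3732 − 3816 = −84 kJ
For 3× the reaction as written: 3 × (−84) = −252 kJ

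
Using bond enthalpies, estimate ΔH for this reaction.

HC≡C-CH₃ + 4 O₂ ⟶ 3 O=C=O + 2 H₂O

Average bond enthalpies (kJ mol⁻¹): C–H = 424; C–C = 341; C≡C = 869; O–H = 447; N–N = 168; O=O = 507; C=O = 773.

ΔH ≈ −1492 kJ

Bonds broken (reactants):
  C≡C: 1 × 869 = 869
  C–C: 1 × 341 = 341
  C–H: 4 × 424 = 1696
  O=O: 4 × 507 = 2028
  Σ(broken) = 4934 kJ
Bonds formed (products):
  C=O: 6 × 773 = 4638
  O–H: 4 × 447 = 1788
  Σ(formed) = 6426 kJ
ΔH = Σ(broken) − Σ(formed) = 4934 − 6426 = −1492 kJ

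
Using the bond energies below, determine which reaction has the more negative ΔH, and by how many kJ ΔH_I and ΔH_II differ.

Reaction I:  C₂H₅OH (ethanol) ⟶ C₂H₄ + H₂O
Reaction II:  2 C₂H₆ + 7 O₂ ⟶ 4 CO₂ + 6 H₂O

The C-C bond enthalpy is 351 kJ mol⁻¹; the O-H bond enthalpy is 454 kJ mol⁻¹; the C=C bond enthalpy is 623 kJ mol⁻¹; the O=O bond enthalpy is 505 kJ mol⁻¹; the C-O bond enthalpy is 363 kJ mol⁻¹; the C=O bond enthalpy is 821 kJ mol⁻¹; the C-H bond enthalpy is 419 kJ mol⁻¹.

Reaction I:
  Bonds broken (reactants):
    C-C: 1 × 351 = 351
    C-H: 5 × 419 = 2095
    C-O: 1 × 363 = 363
    O-H: 1 × 454 = 454
    Σ(broken) = 3263 kJ
  Bonds formed (products):
    C-H: 4 × 419 = 1676
    C=C: 1 × 623 = 623
    O-H: 2 × 454 = 908
    Σ(formed) = 3207 kJ
  ΔH_I = 3263 − 3207 = +56 kJ
Reaction II:
  Bonds broken (reactants):
    C-C: 2 × 351 = 702
    C-H: 12 × 419 = 5028
    O=O: 7 × 505 = 3535
    Σ(broken) = 9265 kJ
  Bonds formed (products):
    C=O: 8 × 821 = 6568
    O-H: 12 × 454 = 5448
    Σ(formed) = 12016 kJ
  ΔH_II = 9265 − 12016 = −2751 kJ
ΔH_I − ΔH_II = +2807 kJ, so reaction II has the more negative ΔH; |ΔH_I − ΔH_II| = 2807 kJ.

Reaction II, by 2807 kJ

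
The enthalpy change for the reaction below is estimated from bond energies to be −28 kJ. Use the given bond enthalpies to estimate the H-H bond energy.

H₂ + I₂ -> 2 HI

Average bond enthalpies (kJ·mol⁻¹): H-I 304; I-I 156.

D(H-H) ≈ 424 kJ/mol

Let D be the H-H bond energy.
Σ(broken) = 1×D + 1×156 = 156 + D
Σ(formed) = 2×304 = 608
ΔH = Σ(broken) − Σ(formed) = (156 + D) − (608) = −452 + D
Setting this equal to −28 kJ gives D = 424 kJ/mol.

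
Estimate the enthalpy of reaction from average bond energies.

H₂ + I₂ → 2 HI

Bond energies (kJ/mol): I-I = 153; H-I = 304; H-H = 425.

ΔH ≈ −30 kJ

Bonds broken (reactants):
  H-H: 1 × 425 = 425
  I-I: 1 × 153 = 153
  Σ(broken) = 578 kJ
Bonds formed (products):
  H-I: 2 × 304 = 608
  Σ(formed) = 608 kJ
ΔH = Σ(broken) − Σ(formed) = 578 − 608 = −30 kJ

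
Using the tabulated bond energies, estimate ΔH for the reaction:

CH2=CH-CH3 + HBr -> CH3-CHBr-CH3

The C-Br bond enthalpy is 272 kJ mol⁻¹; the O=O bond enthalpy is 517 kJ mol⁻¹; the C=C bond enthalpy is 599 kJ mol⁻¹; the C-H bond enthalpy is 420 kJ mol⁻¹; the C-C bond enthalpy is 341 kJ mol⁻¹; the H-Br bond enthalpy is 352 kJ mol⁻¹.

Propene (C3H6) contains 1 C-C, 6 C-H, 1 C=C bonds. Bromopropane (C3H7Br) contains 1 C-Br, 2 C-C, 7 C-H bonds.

Bonds broken (reactants):
  C-C: 1 × 341 = 341
  C-H: 6 × 420 = 2520
  C=C: 1 × 599 = 599
  H-Br: 1 × 352 = 352
  Σ(broken) = 3812 kJ
Bonds formed (products):
  C-Br: 1 × 272 = 272
  C-C: 2 × 341 = 682
  C-H: 7 × 420 = 2940
  Σ(formed) = 3894 kJ
ΔH = Σ(broken) − Σ(formed) = 3812 − 3894 = −82 kJ

ΔH ≈ −82 kJ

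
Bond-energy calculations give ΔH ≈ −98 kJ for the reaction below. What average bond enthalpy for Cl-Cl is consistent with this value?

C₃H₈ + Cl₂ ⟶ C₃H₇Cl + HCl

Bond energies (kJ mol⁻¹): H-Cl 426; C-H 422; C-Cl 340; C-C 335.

D(Cl-Cl) ≈ 246 kJ/mol

Let D be the Cl-Cl bond energy.
Σ(broken) = 2×335 + 8×422 + 1×D = 4046 + D
Σ(formed) = 2×335 + 1×340 + 7×422 + 1×426 = 4390
ΔH = Σ(broken) − Σ(formed) = (4046 + D) − (4390) = −344 + D
Setting this equal to −98 kJ gives D = 246 kJ/mol.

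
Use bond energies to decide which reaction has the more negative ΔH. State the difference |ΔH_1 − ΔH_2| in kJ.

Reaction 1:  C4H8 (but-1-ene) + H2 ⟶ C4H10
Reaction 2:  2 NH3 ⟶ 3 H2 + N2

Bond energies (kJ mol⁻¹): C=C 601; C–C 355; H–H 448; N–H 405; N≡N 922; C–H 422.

Reaction 1, by 314 kJ

Reaction 1:
  Bonds broken (reactants):
    C–C: 2 × 355 = 710
    C–H: 8 × 422 = 3376
    C=C: 1 × 601 = 601
    H–H: 1 × 448 = 448
    Σ(broken) = 5135 kJ
  Bonds formed (products):
    C–C: 3 × 355 = 1065
    C–H: 10 × 422 = 4220
    Σ(formed) = 5285 kJ
  ΔH_1 = 5135 − 5285 = −150 kJ
Reaction 2:
  Bonds broken (reactants):
    N–H: 6 × 405 = 2430
    Σ(broken) = 2430 kJ
  Bonds formed (products):
    H–H: 3 × 448 = 1344
    N≡N: 1 × 922 = 922
    Σ(formed) = 2266 kJ
  ΔH_2 = 2430 − 2266 = +164 kJ
ΔH_1 − ΔH_2 = −314 kJ, so reaction 1 has the more negative ΔH; |ΔH_1 − ΔH_2| = 314 kJ.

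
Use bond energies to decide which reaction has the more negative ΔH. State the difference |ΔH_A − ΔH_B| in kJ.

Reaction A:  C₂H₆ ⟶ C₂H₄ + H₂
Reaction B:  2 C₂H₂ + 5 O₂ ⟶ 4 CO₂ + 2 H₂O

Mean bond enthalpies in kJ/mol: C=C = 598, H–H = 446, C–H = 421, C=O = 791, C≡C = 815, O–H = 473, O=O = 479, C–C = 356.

Reaction B, by 2665 kJ

Reaction A:
  Bonds broken (reactants):
    C–C: 1 × 356 = 356
    C–H: 6 × 421 = 2526
    Σ(broken) = 2882 kJ
  Bonds formed (products):
    C–H: 4 × 421 = 1684
    C=C: 1 × 598 = 598
    H–H: 1 × 446 = 446
    Σ(formed) = 2728 kJ
  ΔH_A = 2882 − 2728 = +154 kJ
Reaction B:
  Bonds broken (reactants):
    C≡C: 2 × 815 = 1630
    C–H: 4 × 421 = 1684
    O=O: 5 × 479 = 2395
    Σ(broken) = 5709 kJ
  Bonds formed (products):
    C=O: 8 × 791 = 6328
    O–H: 4 × 473 = 1892
    Σ(formed) = 8220 kJ
  ΔH_B = 5709 − 8220 = −2511 kJ
ΔH_A − ΔH_B = +2665 kJ, so reaction B has the more negative ΔH; |ΔH_A − ΔH_B| = 2665 kJ.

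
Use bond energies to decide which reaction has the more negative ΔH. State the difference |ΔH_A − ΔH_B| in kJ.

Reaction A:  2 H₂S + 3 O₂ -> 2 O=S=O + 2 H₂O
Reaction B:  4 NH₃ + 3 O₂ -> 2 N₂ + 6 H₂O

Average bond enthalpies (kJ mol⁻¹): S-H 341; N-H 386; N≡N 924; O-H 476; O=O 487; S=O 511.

Reaction A:
  Bonds broken (reactants):
    O=O: 3 × 487 = 1461
    S-H: 4 × 341 = 1364
    Σ(broken) = 2825 kJ
  Bonds formed (products):
    O-H: 4 × 476 = 1904
    S=O: 4 × 511 = 2044
    Σ(formed) = 3948 kJ
  ΔH_A = 2825 − 3948 = −1123 kJ
Reaction B:
  Bonds broken (reactants):
    N-H: 12 × 386 = 4632
    O=O: 3 × 487 = 1461
    Σ(broken) = 6093 kJ
  Bonds formed (products):
    N≡N: 2 × 924 = 1848
    O-H: 12 × 476 = 5712
    Σ(formed) = 7560 kJ
  ΔH_B = 6093 − 7560 = −1467 kJ
ΔH_A − ΔH_B = +344 kJ, so reaction B has the more negative ΔH; |ΔH_A − ΔH_B| = 344 kJ.

Reaction B, by 344 kJ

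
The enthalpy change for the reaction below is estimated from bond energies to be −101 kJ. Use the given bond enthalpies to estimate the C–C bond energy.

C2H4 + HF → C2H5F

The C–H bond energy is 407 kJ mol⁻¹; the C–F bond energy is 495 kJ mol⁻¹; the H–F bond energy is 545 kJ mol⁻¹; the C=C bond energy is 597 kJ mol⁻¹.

Let D be the C–C bond energy.
Σ(broken) = 4×407 + 1×597 + 1×545 = 2770
Σ(formed) = 1×D + 1×495 + 5×407 = 2530 + D
ΔH = Σ(broken) − Σ(formed) = (2770) − (2530 + D) = +240 − D
Setting this equal to −101 kJ gives D = 341 kJ/mol.

D(C–C) ≈ 341 kJ/mol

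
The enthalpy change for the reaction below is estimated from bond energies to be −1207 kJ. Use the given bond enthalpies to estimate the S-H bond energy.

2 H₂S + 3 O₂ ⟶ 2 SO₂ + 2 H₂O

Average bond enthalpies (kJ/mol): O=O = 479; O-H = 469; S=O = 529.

D(S-H) ≈ 337 kJ/mol

Let D be the S-H bond energy.
Σ(broken) = 3×479 + 4×D = 1437 + 4D
Σ(formed) = 4×469 + 4×529 = 3992
ΔH = Σ(broken) − Σ(formed) = (1437 + 4D) − (3992) = −2555 + 4D
Setting this equal to −1207 kJ gives 4D = 1348, so D = 337 kJ/mol.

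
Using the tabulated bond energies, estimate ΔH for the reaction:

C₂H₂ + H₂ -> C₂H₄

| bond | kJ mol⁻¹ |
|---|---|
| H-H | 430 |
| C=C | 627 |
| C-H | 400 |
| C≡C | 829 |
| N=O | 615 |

ΔH ≈ −168 kJ

Bonds broken (reactants):
  C≡C: 1 × 829 = 829
  C-H: 2 × 400 = 800
  H-H: 1 × 430 = 430
  Σ(broken) = 2059 kJ
Bonds formed (products):
  C-H: 4 × 400 = 1600
  C=C: 1 × 627 = 627
  Σ(formed) = 2227 kJ
ΔH = Σ(broken) − Σ(formed) = 2059 − 2227 = −168 kJ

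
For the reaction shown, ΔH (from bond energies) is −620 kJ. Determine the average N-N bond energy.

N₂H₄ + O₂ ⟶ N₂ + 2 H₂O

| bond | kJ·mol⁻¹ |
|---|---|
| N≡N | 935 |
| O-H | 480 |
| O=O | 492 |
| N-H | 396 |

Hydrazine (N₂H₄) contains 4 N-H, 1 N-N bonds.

Let D be the N-N bond energy.
Σ(broken) = 4×396 + 1×D + 1×492 = 2076 + D
Σ(formed) = 1×935 + 4×480 = 2855
ΔH = Σ(broken) − Σ(formed) = (2076 + D) − (2855) = −779 + D
Setting this equal to −620 kJ gives D = 159 kJ/mol.

D(N-N) ≈ 159 kJ/mol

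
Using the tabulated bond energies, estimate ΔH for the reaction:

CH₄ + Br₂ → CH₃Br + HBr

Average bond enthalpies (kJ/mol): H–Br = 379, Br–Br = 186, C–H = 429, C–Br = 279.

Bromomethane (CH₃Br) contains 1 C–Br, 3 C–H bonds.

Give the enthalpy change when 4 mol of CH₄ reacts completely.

ΔH = −172 kJ

Bonds broken (reactants):
  Br–Br: 1 × 186 = 186
  C–H: 4 × 429 = 1716
  Σ(broken) = 1902 kJ
Bonds formed (products):
  C–Br: 1 × 279 = 279
  C–H: 3 × 429 = 1287
  H–Br: 1 × 379 = 379
  Σ(formed) = 1945 kJ
ΔH = Σ(broken) − Σ(formed) = 1902 − 1945 = −43 kJ
For 4× the reaction as written: 4 × (−43) = −172 kJ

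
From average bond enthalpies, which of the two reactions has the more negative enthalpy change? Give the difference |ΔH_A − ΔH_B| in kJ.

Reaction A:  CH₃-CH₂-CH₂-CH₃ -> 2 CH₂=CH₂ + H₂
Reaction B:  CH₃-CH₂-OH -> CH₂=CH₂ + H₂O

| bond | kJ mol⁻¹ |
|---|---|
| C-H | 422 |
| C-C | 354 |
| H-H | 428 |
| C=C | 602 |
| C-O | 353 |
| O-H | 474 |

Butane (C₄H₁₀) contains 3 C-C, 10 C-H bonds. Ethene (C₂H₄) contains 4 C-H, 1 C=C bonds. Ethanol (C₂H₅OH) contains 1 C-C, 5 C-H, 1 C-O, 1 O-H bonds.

Reaction B, by 221 kJ

Reaction A:
  Bonds broken (reactants):
    C-C: 3 × 354 = 1062
    C-H: 10 × 422 = 4220
    Σ(broken) = 5282 kJ
  Bonds formed (products):
    C-H: 8 × 422 = 3376
    C=C: 2 × 602 = 1204
    H-H: 1 × 428 = 428
    Σ(formed) = 5008 kJ
  ΔH_A = 5282 − 5008 = +274 kJ
Reaction B:
  Bonds broken (reactants):
    C-C: 1 × 354 = 354
    C-H: 5 × 422 = 2110
    C-O: 1 × 353 = 353
    O-H: 1 × 474 = 474
    Σ(broken) = 3291 kJ
  Bonds formed (products):
    C-H: 4 × 422 = 1688
    C=C: 1 × 602 = 602
    O-H: 2 × 474 = 948
    Σ(formed) = 3238 kJ
  ΔH_B = 3291 − 3238 = +53 kJ
ΔH_A − ΔH_B = +221 kJ, so reaction B has the more negative ΔH; |ΔH_A − ΔH_B| = 221 kJ.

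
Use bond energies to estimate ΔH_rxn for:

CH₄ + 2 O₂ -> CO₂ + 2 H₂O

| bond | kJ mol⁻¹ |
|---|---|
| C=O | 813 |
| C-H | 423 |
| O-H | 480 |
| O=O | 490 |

ΔH ≈ −874 kJ

Bonds broken (reactants):
  C-H: 4 × 423 = 1692
  O=O: 2 × 490 = 980
  Σ(broken) = 2672 kJ
Bonds formed (products):
  C=O: 2 × 813 = 1626
  O-H: 4 × 480 = 1920
  Σ(formed) = 3546 kJ
ΔH = Σ(broken) − Σ(formed) = 2672 − 3546 = −874 kJ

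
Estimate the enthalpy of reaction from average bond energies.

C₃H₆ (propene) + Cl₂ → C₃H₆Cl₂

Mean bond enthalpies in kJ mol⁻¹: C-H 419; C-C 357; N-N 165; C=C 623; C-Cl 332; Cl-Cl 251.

Bonds broken (reactants):
  C-C: 1 × 357 = 357
  C-H: 6 × 419 = 2514
  C=C: 1 × 623 = 623
  Cl-Cl: 1 × 251 = 251
  Σ(broken) = 3745 kJ
Bonds formed (products):
  C-C: 2 × 357 = 714
  C-Cl: 2 × 332 = 664
  C-H: 6 × 419 = 2514
  Σ(formed) = 3892 kJ
ΔH = Σ(broken) − Σ(formed) = 3745 − 3892 = −147 kJ

ΔH ≈ −147 kJ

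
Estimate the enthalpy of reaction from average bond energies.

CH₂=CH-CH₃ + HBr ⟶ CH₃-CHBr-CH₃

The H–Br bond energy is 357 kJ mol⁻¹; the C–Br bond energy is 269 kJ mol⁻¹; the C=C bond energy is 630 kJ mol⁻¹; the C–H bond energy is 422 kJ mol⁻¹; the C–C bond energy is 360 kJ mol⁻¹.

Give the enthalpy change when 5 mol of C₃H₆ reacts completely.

ΔH = −320 kJ

Bonds broken (reactants):
  C–C: 1 × 360 = 360
  C–H: 6 × 422 = 2532
  C=C: 1 × 630 = 630
  H–Br: 1 × 357 = 357
  Σ(broken) = 3879 kJ
Bonds formed (products):
  C–Br: 1 × 269 = 269
  C–C: 2 × 360 = 720
  C–H: 7 × 422 = 2954
  Σ(formed) = 3943 kJ
ΔH = Σ(broken) − Σ(formed) = 3879 − 3943 = −64 kJ
For 5× the reaction as written: 5 × (−64) = −320 kJ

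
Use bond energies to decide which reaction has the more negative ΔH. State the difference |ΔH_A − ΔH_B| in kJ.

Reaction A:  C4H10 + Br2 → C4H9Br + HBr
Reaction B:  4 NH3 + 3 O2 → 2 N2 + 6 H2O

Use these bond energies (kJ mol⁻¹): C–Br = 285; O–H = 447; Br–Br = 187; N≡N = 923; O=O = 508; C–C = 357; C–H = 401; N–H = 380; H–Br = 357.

Reaction A:
  Bonds broken (reactants):
    Br–Br: 1 × 187 = 187
    C–C: 3 × 357 = 1071
    C–H: 10 × 401 = 4010
    Σ(broken) = 5268 kJ
  Bonds formed (products):
    C–Br: 1 × 285 = 285
    C–C: 3 × 357 = 1071
    C–H: 9 × 401 = 3609
    H–Br: 1 × 357 = 357
    Σ(formed) = 5322 kJ
  ΔH_A = 5268 − 5322 = −54 kJ
Reaction B:
  Bonds broken (reactants):
    N–H: 12 × 380 = 4560
    O=O: 3 × 508 = 1524
    Σ(broken) = 6084 kJ
  Bonds formed (products):
    N≡N: 2 × 923 = 1846
    O–H: 12 × 447 = 5364
    Σ(formed) = 7210 kJ
  ΔH_B = 6084 − 7210 = −1126 kJ
ΔH_A − ΔH_B = +1072 kJ, so reaction B has the more negative ΔH; |ΔH_A − ΔH_B| = 1072 kJ.

Reaction B, by 1072 kJ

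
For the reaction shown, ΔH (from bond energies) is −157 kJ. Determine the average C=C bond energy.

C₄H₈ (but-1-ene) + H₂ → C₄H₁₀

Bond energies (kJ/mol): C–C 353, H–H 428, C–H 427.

Let D be the C=C bond energy.
Σ(broken) = 2×353 + 8×427 + 1×D + 1×428 = 4550 + D
Σ(formed) = 3×353 + 10×427 = 5329
ΔH = Σ(broken) − Σ(formed) = (4550 + D) − (5329) = −779 + D
Setting this equal to −157 kJ gives D = 622 kJ/mol.

D(C=C) ≈ 622 kJ/mol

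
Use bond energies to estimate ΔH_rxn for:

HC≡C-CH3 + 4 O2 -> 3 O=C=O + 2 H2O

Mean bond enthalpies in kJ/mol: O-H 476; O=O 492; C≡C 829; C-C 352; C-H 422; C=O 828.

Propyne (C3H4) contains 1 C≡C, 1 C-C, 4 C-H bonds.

ΔH ≈ −2035 kJ

Bonds broken (reactants):
  C≡C: 1 × 829 = 829
  C-C: 1 × 352 = 352
  C-H: 4 × 422 = 1688
  O=O: 4 × 492 = 1968
  Σ(broken) = 4837 kJ
Bonds formed (products):
  C=O: 6 × 828 = 4968
  O-H: 4 × 476 = 1904
  Σ(formed) = 6872 kJ
ΔH = Σ(broken) − Σ(formed) = 4837 − 6872 = −2035 kJ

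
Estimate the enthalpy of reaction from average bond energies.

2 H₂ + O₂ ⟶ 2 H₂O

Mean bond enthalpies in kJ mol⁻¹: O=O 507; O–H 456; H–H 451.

Bonds broken (reactants):
  H–H: 2 × 451 = 902
  O=O: 1 × 507 = 507
  Σ(broken) = 1409 kJ
Bonds formed (products):
  O–H: 4 × 456 = 1824
  Σ(formed) = 1824 kJ
ΔH = Σ(broken) − Σ(formed) = 1409 − 1824 = −415 kJ

ΔH ≈ −415 kJ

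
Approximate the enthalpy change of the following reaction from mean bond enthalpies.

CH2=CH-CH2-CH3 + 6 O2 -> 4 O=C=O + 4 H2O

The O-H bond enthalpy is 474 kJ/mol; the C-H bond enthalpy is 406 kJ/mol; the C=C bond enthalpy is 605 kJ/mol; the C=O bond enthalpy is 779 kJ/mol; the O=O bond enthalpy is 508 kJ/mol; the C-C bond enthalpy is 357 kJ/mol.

Bonds broken (reactants):
  C-C: 2 × 357 = 714
  C-H: 8 × 406 = 3248
  C=C: 1 × 605 = 605
  O=O: 6 × 508 = 3048
  Σ(broken) = 7615 kJ
Bonds formed (products):
  C=O: 8 × 779 = 6232
  O-H: 8 × 474 = 3792
  Σ(formed) = 10024 kJ
ΔH = Σ(broken) − Σ(formed) = 7615 − 10024 = −2409 kJ

ΔH ≈ −2409 kJ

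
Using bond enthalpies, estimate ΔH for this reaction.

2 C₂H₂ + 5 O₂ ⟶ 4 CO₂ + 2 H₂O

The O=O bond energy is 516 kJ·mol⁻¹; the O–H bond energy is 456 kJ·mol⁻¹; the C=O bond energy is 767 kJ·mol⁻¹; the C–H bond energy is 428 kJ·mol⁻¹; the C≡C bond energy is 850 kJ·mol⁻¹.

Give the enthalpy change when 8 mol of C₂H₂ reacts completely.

ΔH = −7872 kJ

Bonds broken (reactants):
  C≡C: 2 × 850 = 1700
  C–H: 4 × 428 = 1712
  O=O: 5 × 516 = 2580
  Σ(broken) = 5992 kJ
Bonds formed (products):
  C=O: 8 × 767 = 6136
  O–H: 4 × 456 = 1824
  Σ(formed) = 7960 kJ
ΔH = Σ(broken) − Σ(formed) = 5992 − 7960 = −1968 kJ
For 4× the reaction as written: 4 × (−1968) = −7872 kJ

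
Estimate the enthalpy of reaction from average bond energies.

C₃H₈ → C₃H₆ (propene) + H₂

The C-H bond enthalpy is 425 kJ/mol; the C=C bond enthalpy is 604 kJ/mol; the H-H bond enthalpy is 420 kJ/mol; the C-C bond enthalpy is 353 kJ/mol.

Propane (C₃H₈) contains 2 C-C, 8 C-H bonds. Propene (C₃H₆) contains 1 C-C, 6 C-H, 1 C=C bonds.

Bonds broken (reactants):
  C-C: 2 × 353 = 706
  C-H: 8 × 425 = 3400
  Σ(broken) = 4106 kJ
Bonds formed (products):
  C-C: 1 × 353 = 353
  C-H: 6 × 425 = 2550
  C=C: 1 × 604 = 604
  H-H: 1 × 420 = 420
  Σ(formed) = 3927 kJ
ΔH = Σ(broken) − Σ(formed) = 4106 − 3927 = +179 kJ

ΔH ≈ +179 kJ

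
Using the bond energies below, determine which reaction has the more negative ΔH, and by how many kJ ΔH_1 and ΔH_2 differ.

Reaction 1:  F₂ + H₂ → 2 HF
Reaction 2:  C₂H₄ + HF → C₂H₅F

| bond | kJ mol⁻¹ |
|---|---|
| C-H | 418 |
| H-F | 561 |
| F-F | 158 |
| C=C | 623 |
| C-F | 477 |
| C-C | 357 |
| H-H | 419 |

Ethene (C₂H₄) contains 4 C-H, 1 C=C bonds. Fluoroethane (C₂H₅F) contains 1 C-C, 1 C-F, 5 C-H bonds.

Reaction 1, by 477 kJ

Reaction 1:
  Bonds broken (reactants):
    F-F: 1 × 158 = 158
    H-H: 1 × 419 = 419
    Σ(broken) = 577 kJ
  Bonds formed (products):
    H-F: 2 × 561 = 1122
    Σ(formed) = 1122 kJ
  ΔH_1 = 577 − 1122 = −545 kJ
Reaction 2:
  Bonds broken (reactants):
    C-H: 4 × 418 = 1672
    C=C: 1 × 623 = 623
    H-F: 1 × 561 = 561
    Σ(broken) = 2856 kJ
  Bonds formed (products):
    C-C: 1 × 357 = 357
    C-F: 1 × 477 = 477
    C-H: 5 × 418 = 2090
    Σ(formed) = 2924 kJ
  ΔH_2 = 2856 − 2924 = −68 kJ
ΔH_1 − ΔH_2 = −477 kJ, so reaction 1 has the more negative ΔH; |ΔH_1 − ΔH_2| = 477 kJ.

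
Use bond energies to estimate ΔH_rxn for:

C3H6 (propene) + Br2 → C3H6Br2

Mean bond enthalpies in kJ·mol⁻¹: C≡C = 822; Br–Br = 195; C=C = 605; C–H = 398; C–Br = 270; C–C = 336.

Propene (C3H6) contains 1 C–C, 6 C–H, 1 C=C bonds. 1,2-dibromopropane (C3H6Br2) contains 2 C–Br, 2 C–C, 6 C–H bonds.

Bonds broken (reactants):
  Br–Br: 1 × 195 = 195
  C–C: 1 × 336 = 336
  C–H: 6 × 398 = 2388
  C=C: 1 × 605 = 605
  Σ(broken) = 3524 kJ
Bonds formed (products):
  C–Br: 2 × 270 = 540
  C–C: 2 × 336 = 672
  C–H: 6 × 398 = 2388
  Σ(formed) = 3600 kJ
ΔH = Σ(broken) − Σ(formed) = 3524 − 3600 = −76 kJ

ΔH ≈ −76 kJ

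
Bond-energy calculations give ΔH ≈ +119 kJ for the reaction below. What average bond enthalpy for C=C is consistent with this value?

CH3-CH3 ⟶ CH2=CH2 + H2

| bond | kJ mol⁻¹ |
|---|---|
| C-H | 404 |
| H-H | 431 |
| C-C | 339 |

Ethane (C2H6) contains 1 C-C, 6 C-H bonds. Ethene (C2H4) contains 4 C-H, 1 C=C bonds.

Let D be the C=C bond energy.
Σ(broken) = 1×339 + 6×404 = 2763
Σ(formed) = 4×404 + 1×D + 1×431 = 2047 + D
ΔH = Σ(broken) − Σ(formed) = (2763) − (2047 + D) = +716 − D
Setting this equal to +119 kJ gives D = 597 kJ/mol.

D(C=C) ≈ 597 kJ/mol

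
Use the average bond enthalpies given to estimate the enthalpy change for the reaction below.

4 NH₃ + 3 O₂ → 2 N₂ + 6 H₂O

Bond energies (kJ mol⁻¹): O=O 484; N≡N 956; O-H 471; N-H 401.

Bonds broken (reactants):
  N-H: 12 × 401 = 4812
  O=O: 3 × 484 = 1452
  Σ(broken) = 6264 kJ
Bonds formed (products):
  N≡N: 2 × 956 = 1912
  O-H: 12 × 471 = 5652
  Σ(formed) = 7564 kJ
ΔH = Σ(broken) − Σ(formed) = 6264 − 7564 = −1300 kJ

ΔH ≈ −1300 kJ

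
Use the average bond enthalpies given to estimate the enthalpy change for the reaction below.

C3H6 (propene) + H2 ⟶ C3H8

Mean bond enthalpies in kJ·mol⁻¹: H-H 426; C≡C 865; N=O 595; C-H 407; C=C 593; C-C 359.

Bonds broken (reactants):
  C-C: 1 × 359 = 359
  C-H: 6 × 407 = 2442
  C=C: 1 × 593 = 593
  H-H: 1 × 426 = 426
  Σ(broken) = 3820 kJ
Bonds formed (products):
  C-C: 2 × 359 = 718
  C-H: 8 × 407 = 3256
  Σ(formed) = 3974 kJ
ΔH = Σ(broken) − Σ(formed) = 3820 − 3974 = −154 kJ

ΔH ≈ −154 kJ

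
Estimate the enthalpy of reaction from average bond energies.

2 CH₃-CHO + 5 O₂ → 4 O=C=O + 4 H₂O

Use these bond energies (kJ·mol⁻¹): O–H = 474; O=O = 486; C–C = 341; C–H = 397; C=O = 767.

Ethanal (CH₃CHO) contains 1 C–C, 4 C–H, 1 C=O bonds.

Bonds broken (reactants):
  C–C: 2 × 341 = 682
  C–H: 8 × 397 = 3176
  C=O: 2 × 767 = 1534
  O=O: 5 × 486 = 2430
  Σ(broken) = 7822 kJ
Bonds formed (products):
  C=O: 8 × 767 = 6136
  O–H: 8 × 474 = 3792
  Σ(formed) = 9928 kJ
ΔH = Σ(broken) − Σ(formed) = 7822 − 9928 = −2106 kJ

ΔH ≈ −2106 kJ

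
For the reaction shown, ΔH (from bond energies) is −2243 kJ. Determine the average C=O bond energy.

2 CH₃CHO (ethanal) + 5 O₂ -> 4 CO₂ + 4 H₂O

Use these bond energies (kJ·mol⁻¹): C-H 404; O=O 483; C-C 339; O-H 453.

D(C=O) ≈ 824 kJ/mol

Let D be the C=O bond energy.
Σ(broken) = 2×339 + 8×404 + 2×D + 5×483 = 6325 + 2D
Σ(formed) = 8×D + 8×453 = 3624 + 8D
ΔH = Σ(broken) − Σ(formed) = (6325 + 2D) − (3624 + 8D) = +2701 − 6D
Setting this equal to −2243 kJ gives 6D = 4944, so D = 824 kJ/mol.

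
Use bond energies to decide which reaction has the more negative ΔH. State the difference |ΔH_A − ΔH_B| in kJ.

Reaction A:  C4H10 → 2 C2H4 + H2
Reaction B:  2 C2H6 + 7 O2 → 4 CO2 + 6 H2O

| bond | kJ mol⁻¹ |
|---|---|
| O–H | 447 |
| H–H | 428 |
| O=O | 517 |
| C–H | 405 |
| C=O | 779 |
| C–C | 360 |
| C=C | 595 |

Reaction B, by 2669 kJ

Reaction A:
  Bonds broken (reactants):
    C–C: 3 × 360 = 1080
    C–H: 10 × 405 = 4050
    Σ(broken) = 5130 kJ
  Bonds formed (products):
    C–H: 8 × 405 = 3240
    C=C: 2 × 595 = 1190
    H–H: 1 × 428 = 428
    Σ(formed) = 4858 kJ
  ΔH_A = 5130 − 4858 = +272 kJ
Reaction B:
  Bonds broken (reactants):
    C–C: 2 × 360 = 720
    C–H: 12 × 405 = 4860
    O=O: 7 × 517 = 3619
    Σ(broken) = 9199 kJ
  Bonds formed (products):
    C=O: 8 × 779 = 6232
    O–H: 12 × 447 = 5364
    Σ(formed) = 11596 kJ
  ΔH_B = 9199 − 11596 = −2397 kJ
ΔH_A − ΔH_B = +2669 kJ, so reaction B has the more negative ΔH; |ΔH_A − ΔH_B| = 2669 kJ.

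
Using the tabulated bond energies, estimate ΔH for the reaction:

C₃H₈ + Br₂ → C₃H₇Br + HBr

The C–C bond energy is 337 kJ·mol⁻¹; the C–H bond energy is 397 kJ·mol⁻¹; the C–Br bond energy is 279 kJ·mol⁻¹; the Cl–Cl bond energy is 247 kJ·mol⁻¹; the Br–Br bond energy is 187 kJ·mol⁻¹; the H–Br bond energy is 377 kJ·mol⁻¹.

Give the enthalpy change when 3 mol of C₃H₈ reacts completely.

ΔH = −216 kJ

Bonds broken (reactants):
  Br–Br: 1 × 187 = 187
  C–C: 2 × 337 = 674
  C–H: 8 × 397 = 3176
  Σ(broken) = 4037 kJ
Bonds formed (products):
  C–Br: 1 × 279 = 279
  C–C: 2 × 337 = 674
  C–H: 7 × 397 = 2779
  H–Br: 1 × 377 = 377
  Σ(formed) = 4109 kJ
ΔH = Σ(broken) − Σ(formed) = 4037 − 4109 = −72 kJ
For 3× the reaction as written: 3 × (−72) = −216 kJ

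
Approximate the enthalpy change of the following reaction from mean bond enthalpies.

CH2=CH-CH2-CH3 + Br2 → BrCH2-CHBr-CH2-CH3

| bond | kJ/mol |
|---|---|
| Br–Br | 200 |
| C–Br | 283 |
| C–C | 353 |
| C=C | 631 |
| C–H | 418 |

Bonds broken (reactants):
  Br–Br: 1 × 200 = 200
  C–C: 2 × 353 = 706
  C–H: 8 × 418 = 3344
  C=C: 1 × 631 = 631
  Σ(broken) = 4881 kJ
Bonds formed (products):
  C–Br: 2 × 283 = 566
  C–C: 3 × 353 = 1059
  C–H: 8 × 418 = 3344
  Σ(formed) = 4969 kJ
ΔH = Σ(broken) − Σ(formed) = 4881 − 4969 = −88 kJ

ΔH ≈ −88 kJ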